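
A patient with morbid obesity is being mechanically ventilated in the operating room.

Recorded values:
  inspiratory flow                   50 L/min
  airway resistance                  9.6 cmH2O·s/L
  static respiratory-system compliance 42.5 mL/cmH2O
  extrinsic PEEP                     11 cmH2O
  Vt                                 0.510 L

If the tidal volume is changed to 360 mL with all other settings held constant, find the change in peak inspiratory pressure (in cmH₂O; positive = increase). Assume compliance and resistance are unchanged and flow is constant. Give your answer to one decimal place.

-3.5

PIP = Vt/C + R·V̇ + PEEP (constant-flow equation of motion).
Only the elastic term changes: ΔPIP = ΔVt / C = (360 − 510) / 42.5 = -3.529 cmH2O.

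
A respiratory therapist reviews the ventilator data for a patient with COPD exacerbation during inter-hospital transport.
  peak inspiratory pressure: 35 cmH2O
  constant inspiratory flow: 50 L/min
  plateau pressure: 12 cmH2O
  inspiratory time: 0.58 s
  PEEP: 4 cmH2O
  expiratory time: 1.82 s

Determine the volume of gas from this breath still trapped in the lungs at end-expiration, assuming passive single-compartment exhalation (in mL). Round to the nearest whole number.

Flow: 50 L/min ÷ 60 = 0.8333 L/s.
Vt = flow × Ti = 0.8333 L/s × 0.58 s × 1000 mL/L = 483.31 mL.
R = (PIP − Pplat)/V̇ = (35 − 12) / 0.8333 = 23.0/0.8333 = 27.601 cmH2O·s/L.
C = Vt/(Pplat − PEEP) = 483.31 / (12 − 4) = 483.31/8.0 = 60.414 mL/cmH2O.
τ = R × C = 27.601 × 0.06041 L/cmH2O = 1.667 s.
Fraction remaining = e^(−Te/τ) = e^(−1.82/1.667) = 0.3356.
Trapped volume = 483.31 × 0.3356 = 162.2 mL.

162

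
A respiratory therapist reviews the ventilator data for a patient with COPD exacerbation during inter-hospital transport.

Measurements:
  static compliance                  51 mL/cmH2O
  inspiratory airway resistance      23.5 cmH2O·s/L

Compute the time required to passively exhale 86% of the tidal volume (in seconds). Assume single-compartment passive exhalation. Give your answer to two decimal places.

2.36

τ = R × C = 23.5 × 51 mL/cmH2O = 23.5 × 0.051 L/cmH2O = 1.199 s.
Exhaled fraction f = 1 − e^(−t/τ) → t = −τ·ln(1 − f) = −1.199·ln(0.14) = 2.357 s.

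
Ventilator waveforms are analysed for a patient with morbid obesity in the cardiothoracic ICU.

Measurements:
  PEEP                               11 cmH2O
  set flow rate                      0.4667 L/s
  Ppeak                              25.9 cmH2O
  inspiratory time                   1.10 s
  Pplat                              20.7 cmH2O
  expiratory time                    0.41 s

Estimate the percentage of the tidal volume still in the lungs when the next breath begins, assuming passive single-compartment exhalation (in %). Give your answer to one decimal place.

Vt = flow × Ti = 0.4667 L/s × 1.10 s × 1000 mL/L = 513.37 mL.
R = (PIP − Pplat)/V̇ = (25.9 − 20.7) / 0.4667 = 5.2/0.4667 = 11.142 cmH2O·s/L.
C = Vt/(Pplat − PEEP) = 513.37 / (20.7 − 11) = 513.37/9.7 = 52.925 mL/cmH2O.
τ = R × C = 11.142 × 0.05293 L/cmH2O = 0.5897 s.
Fraction remaining at end-expiration = e^(−Te/τ) = e^(−0.41/0.5897) = 0.4989 → 49.89%.

49.9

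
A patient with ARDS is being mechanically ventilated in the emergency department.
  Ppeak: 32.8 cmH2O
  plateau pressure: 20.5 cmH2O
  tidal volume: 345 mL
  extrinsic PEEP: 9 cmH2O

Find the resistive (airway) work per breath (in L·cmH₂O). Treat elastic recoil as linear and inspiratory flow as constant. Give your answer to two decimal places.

With constant inspiratory flow the resistive pressure is constant at PIP − Pplat = 32.8 − 20.5 = 12.3 cmH2O, so resistive work = 12.3 × 0.345 = 4.244 L·cmH2O.

4.24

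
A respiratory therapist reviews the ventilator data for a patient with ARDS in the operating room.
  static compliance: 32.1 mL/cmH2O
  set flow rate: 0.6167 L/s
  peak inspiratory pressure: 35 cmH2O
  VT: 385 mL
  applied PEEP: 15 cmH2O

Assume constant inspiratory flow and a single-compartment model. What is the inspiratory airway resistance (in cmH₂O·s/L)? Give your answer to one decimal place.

13.0

Equation of motion (constant flow): PIP = Vt/C + R·V̇ + PEEP.
R·V̇ = PIP − Vt/C − PEEP = 35 − 385/32.1 − 15 = 35 − 11.994 − 15 = 8.006 cmH2O.
R = 8.006 / 0.6167 = 12.982 cmH2O·s/L.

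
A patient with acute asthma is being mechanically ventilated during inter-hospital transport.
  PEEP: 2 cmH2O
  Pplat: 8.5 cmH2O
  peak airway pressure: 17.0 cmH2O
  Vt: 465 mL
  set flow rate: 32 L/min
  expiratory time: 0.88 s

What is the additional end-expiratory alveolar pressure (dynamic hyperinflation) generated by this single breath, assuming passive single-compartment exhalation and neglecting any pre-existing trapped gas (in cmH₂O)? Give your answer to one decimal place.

3.0

Flow: 32 L/min ÷ 60 = 0.5333 L/s.
R = (PIP − Pplat)/V̇ = (17.0 − 8.5) / 0.5333 = 8.5/0.5333 = 15.938 cmH2O·s/L.
C = Vt/(Pplat − PEEP) = 465.0 / (8.5 − 2) = 465.0/6.5 = 71.538 mL/cmH2O.
τ = R × C = 15.938 × 0.07154 L/cmH2O = 1.14 s.
Fraction remaining = e^(−Te/τ) = e^(−0.88/1.14) = 0.4621; trapped volume = 465.0 × 0.4621 = 214.88 mL.
Additional alveolar pressure from trapping ≈ V_trapped / C = 214.88 / 71.538 = 3.004 cmH2O.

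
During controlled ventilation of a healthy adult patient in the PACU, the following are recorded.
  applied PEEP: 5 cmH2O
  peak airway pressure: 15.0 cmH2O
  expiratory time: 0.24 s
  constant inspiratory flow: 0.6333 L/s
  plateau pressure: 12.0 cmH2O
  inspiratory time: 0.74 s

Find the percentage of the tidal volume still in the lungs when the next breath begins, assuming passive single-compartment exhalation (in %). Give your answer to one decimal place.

46.9

Vt = flow × Ti = 0.6333 L/s × 0.74 s × 1000 mL/L = 468.64 mL.
R = (PIP − Pplat)/V̇ = (15.0 − 12.0) / 0.6333 = 3.0/0.6333 = 4.737 cmH2O·s/L.
C = Vt/(Pplat − PEEP) = 468.64 / (12.0 − 5) = 468.64/7.0 = 66.949 mL/cmH2O.
τ = R × C = 4.737 × 0.06695 L/cmH2O = 0.3171 s.
Fraction remaining at end-expiration = e^(−Te/τ) = e^(−0.24/0.3171) = 0.4691 → 46.91%.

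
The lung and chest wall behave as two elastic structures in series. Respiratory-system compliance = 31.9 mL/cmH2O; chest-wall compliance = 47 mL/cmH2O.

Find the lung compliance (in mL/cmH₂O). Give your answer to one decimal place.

1/CL = 1/Crs − 1/Ccw.
1/CL = 1/31.9 − 1/47 = 0.01007.
CL = 99.305 mL/cmH2O.

99.3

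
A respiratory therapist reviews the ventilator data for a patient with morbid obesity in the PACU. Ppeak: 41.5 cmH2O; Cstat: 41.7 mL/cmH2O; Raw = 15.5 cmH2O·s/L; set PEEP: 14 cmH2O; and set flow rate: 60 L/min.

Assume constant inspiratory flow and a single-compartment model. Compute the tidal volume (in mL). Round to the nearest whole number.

Flow: 60 L/min ÷ 60 = 1 L/s.
Equation of motion (constant flow): PIP = Vt/C + R·V̇ + PEEP.
Vt/C = PIP − R·V̇ − PEEP = 41.5 − 15.5 − 14 = 12.0 cmH2O.
Vt = C × 12.0 = 41.7 × 12.0 = 500.4 mL.

500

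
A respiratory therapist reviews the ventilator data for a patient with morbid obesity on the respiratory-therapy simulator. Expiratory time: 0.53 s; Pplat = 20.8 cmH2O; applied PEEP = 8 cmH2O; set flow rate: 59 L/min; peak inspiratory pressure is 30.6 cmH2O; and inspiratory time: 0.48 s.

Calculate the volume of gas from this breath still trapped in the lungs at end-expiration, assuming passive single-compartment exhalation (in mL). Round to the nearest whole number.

112

Flow: 59 L/min ÷ 60 = 0.9833 L/s.
Vt = flow × Ti = 0.9833 L/s × 0.48 s × 1000 mL/L = 471.98 mL.
R = (PIP − Pplat)/V̇ = (30.6 − 20.8) / 0.9833 = 9.8/0.9833 = 9.966 cmH2O·s/L.
C = Vt/(Pplat − PEEP) = 471.98 / (20.8 − 8) = 471.98/12.8 = 36.873 mL/cmH2O.
τ = R × C = 9.966 × 0.03687 L/cmH2O = 0.3674 s.
Fraction remaining = e^(−Te/τ) = e^(−0.53/0.3674) = 0.2363.
Trapped volume = 471.98 × 0.2363 = 111.53 mL.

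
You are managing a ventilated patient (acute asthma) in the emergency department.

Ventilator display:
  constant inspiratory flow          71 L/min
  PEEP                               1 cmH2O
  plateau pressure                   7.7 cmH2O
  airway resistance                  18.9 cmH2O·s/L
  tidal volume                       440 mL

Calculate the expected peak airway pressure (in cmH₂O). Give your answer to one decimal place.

30.1

Flow: 71 L/min ÷ 60 = 1.1833 L/s.
PIP = Pplat + Raw × flow = 7.7 + 18.9 × 1.1833 = 7.7 + 22.364 = 30.064 cmH2O.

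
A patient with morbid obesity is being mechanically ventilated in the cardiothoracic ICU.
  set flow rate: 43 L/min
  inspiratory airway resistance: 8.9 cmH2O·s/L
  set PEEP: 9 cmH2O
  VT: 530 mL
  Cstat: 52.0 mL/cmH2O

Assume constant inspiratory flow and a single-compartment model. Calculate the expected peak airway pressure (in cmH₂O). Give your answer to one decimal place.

Flow: 43 L/min ÷ 60 = 0.7167 L/s.
Equation of motion (constant flow): PIP = Vt/C + R·V̇ + PEEP.
PIP = 530/52.0 + 8.9×0.7167 + 9 = 10.192 + 6.379 + 9 = 25.571 cmH2O.

25.6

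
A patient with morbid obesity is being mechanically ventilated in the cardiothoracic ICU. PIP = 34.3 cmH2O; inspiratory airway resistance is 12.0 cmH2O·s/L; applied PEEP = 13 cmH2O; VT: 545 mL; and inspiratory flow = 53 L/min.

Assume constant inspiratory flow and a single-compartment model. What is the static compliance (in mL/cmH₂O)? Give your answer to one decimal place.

Flow: 53 L/min ÷ 60 = 0.8833 L/s.
Equation of motion (constant flow): PIP = Vt/C + R·V̇ + PEEP.
Vt/C = PIP − R·V̇ − PEEP = 34.3 − 12.0×0.8833 − 13 = 34.3 − 10.6 − 13 = 10.7 cmH2O.
C = Vt / 10.7 = 545 / 10.7 = 50.935 mL/cmH2O.

50.9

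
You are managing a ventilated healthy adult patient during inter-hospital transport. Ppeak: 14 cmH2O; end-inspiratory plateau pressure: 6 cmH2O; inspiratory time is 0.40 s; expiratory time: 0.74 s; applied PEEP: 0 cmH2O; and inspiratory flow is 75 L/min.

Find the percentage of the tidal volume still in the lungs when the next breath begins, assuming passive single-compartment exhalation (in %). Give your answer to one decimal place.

Flow: 75 L/min ÷ 60 = 1.25 L/s.
Vt = flow × Ti = 1.25 L/s × 0.40 s × 1000 mL/L = 500.0 mL.
R = (PIP − Pplat)/V̇ = (14 − 6) / 1.25 = 8.0/1.25 = 6.4 cmH2O·s/L.
C = Vt/(Pplat − PEEP) = 500.0 / (6 − 0) = 500.0/6.0 = 83.333 mL/cmH2O.
τ = R × C = 6.4 × 0.08333 L/cmH2O = 0.5333 s.
Fraction remaining at end-expiration = e^(−Te/τ) = e^(−0.74/0.5333) = 0.2497 → 24.97%.

25.0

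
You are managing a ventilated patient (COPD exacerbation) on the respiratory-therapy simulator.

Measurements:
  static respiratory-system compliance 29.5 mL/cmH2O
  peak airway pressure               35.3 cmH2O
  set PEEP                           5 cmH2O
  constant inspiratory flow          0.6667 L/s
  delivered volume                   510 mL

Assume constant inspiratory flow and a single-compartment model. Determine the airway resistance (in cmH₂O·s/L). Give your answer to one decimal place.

Equation of motion (constant flow): PIP = Vt/C + R·V̇ + PEEP.
R·V̇ = PIP − Vt/C − PEEP = 35.3 − 510/29.5 − 5 = 35.3 − 17.288 − 5 = 13.012 cmH2O.
R = 13.012 / 0.6667 = 19.517 cmH2O·s/L.

19.5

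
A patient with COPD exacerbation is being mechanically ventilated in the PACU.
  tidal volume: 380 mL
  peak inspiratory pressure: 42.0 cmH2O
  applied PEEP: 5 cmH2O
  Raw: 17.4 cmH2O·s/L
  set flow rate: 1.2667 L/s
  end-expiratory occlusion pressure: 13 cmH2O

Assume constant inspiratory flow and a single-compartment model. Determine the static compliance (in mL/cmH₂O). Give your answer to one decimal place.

Total PEEP = 13 cmH2O (set 5 + intrinsic 8); this is the baseline alveolar pressure.
Equation of motion (constant flow): PIP = Vt/C + R·V̇ + PEEP.
Vt/C = PIP − R·V̇ − PEEP = 42.0 − 17.4×1.2667 − 13 = 42.0 − 22.041 − 13 = 6.959 cmH2O.
C = Vt / 6.959 = 380 / 6.959 = 54.606 mL/cmH2O.

54.6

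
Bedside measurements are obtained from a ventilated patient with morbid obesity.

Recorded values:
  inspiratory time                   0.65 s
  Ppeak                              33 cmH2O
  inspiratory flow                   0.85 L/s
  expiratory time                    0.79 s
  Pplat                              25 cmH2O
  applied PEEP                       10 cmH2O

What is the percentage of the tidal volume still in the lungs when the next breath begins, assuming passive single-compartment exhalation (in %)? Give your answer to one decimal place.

10.2

Vt = flow × Ti = 0.85 L/s × 0.65 s × 1000 mL/L = 552.5 mL.
R = (PIP − Pplat)/V̇ = (33 − 25) / 0.85 = 8.0/0.85 = 9.412 cmH2O·s/L.
C = Vt/(Pplat − PEEP) = 552.5 / (25 − 10) = 552.5/15.0 = 36.833 mL/cmH2O.
τ = R × C = 9.412 × 0.03683 L/cmH2O = 0.3466 s.
Fraction remaining at end-expiration = e^(−Te/τ) = e^(−0.79/0.3466) = 0.1024 → 10.24%.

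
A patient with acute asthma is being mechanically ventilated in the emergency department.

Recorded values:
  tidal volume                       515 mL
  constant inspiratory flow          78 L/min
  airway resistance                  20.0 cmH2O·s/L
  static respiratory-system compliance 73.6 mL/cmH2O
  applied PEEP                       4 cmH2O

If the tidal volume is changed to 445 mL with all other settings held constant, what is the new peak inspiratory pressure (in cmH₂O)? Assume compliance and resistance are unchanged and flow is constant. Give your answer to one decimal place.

36.0

Flow: 78 L/min ÷ 60 = 1.3 L/s.
PIP = Vt/C + R·V̇ + PEEP (constant-flow equation of motion).
Only the elastic term changes: ΔPIP = ΔVt / C = (445 − 515) / 73.6 = -0.9511 cmH2O.
Original PIP = 515/73.6 + 20.0×1.3 + 4 = 36.997 cmH2O; new PIP = 36.997 + (-0.9511) = 36.046 cmH2O.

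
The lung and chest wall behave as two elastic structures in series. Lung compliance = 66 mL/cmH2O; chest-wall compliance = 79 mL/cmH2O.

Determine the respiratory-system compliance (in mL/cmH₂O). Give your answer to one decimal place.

36.0

Lung and chest wall are elastances in series: 1/Crs = 1/CL + 1/Ccw.
1/Crs = 1/66 + 1/79 = 0.02781.
Crs = 35.958 mL/cmH2O.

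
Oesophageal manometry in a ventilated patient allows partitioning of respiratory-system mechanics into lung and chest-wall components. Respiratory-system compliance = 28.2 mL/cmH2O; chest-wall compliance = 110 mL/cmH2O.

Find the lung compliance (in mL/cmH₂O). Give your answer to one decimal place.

37.9

1/CL = 1/Crs − 1/Ccw.
1/CL = 1/28.2 − 1/110 = 0.02637.
CL = 37.922 mL/cmH2O.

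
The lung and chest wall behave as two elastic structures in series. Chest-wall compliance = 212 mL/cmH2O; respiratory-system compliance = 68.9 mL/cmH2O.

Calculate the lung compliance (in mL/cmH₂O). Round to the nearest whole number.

102

1/CL = 1/Crs − 1/Ccw.
1/CL = 1/68.9 − 1/212 = 0.009797.
CL = 102.07 mL/cmH2O.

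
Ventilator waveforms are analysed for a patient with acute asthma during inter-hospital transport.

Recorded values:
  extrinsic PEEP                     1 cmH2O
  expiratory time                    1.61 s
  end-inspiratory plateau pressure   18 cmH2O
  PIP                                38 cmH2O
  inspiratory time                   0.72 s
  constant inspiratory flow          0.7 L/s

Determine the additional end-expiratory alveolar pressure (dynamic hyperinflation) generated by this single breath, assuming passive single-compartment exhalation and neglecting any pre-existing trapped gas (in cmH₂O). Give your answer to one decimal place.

2.5

Vt = flow × Ti = 0.7 L/s × 0.72 s × 1000 mL/L = 504.0 mL.
R = (PIP − Pplat)/V̇ = (38 − 18) / 0.7 = 20.0/0.7 = 28.571 cmH2O·s/L.
C = Vt/(Pplat − PEEP) = 504.0 / (18 − 1) = 504.0/17.0 = 29.647 mL/cmH2O.
τ = R × C = 28.571 × 0.02965 L/cmH2O = 0.8471 s.
Fraction remaining = e^(−Te/τ) = e^(−1.61/0.8471) = 0.1495; trapped volume = 504.0 × 0.1495 = 75.348 mL.
Additional alveolar pressure from trapping ≈ V_trapped / C = 75.348 / 29.647 = 2.542 cmH2O.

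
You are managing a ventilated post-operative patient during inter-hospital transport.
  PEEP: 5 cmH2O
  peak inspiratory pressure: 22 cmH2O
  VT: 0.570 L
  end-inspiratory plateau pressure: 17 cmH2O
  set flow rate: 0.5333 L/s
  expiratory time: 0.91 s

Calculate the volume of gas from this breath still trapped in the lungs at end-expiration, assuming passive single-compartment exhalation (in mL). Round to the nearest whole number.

74

R = (PIP − Pplat)/V̇ = (22 − 17) / 0.5333 = 5.0/0.5333 = 9.376 cmH2O·s/L.
C = Vt/(Pplat − PEEP) = 570.0 / (17 − 5) = 570.0/12.0 = 47.5 mL/cmH2O.
τ = R × C = 9.376 × 0.0475 L/cmH2O = 0.4454 s.
Fraction remaining = e^(−Te/τ) = e^(−0.91/0.4454) = 0.1296.
Trapped volume = 570.0 × 0.1296 = 73.872 mL.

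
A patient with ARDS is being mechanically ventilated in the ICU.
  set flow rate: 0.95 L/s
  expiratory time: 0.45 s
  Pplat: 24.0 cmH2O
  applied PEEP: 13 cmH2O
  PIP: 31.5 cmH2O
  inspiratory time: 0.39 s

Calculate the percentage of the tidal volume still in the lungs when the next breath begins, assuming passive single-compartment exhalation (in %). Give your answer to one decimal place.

18.4

Vt = flow × Ti = 0.95 L/s × 0.39 s × 1000 mL/L = 370.5 mL.
R = (PIP − Pplat)/V̇ = (31.5 − 24.0) / 0.95 = 7.5/0.95 = 7.895 cmH2O·s/L.
C = Vt/(Pplat − PEEP) = 370.5 / (24.0 − 13) = 370.5/11.0 = 33.682 mL/cmH2O.
τ = R × C = 7.895 × 0.03368 L/cmH2O = 0.2659 s.
Fraction remaining at end-expiration = e^(−Te/τ) = e^(−0.45/0.2659) = 0.1841 → 18.41%.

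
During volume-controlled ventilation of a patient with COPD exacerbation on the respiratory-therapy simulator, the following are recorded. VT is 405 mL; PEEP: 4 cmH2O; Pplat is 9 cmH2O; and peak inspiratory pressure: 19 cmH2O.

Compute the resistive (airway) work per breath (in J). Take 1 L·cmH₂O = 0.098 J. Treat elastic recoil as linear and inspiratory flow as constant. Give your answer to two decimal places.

0.40

With constant inspiratory flow the resistive pressure is constant at PIP − Pplat = 19 − 9 = 10.0 cmH2O, so resistive work = 10.0 × 0.405 = 4.05 L·cmH2O.
× 0.098 J/(L·cmH2O) → 0.3969 J.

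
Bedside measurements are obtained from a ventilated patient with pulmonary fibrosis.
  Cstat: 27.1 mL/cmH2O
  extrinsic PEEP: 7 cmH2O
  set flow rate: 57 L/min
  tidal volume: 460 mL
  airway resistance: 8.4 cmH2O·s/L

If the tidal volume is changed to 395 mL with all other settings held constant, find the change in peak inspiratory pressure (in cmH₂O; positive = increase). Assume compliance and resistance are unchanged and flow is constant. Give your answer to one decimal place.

-2.4

PIP = Vt/C + R·V̇ + PEEP (constant-flow equation of motion).
Only the elastic term changes: ΔPIP = ΔVt / C = (395 − 460) / 27.1 = -2.399 cmH2O.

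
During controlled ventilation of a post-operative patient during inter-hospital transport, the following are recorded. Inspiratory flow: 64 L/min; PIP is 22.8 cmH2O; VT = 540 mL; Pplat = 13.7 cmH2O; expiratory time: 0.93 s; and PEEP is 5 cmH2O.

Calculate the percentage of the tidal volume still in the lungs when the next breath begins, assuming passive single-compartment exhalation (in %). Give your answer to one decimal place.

Flow: 64 L/min ÷ 60 = 1.0667 L/s.
R = (PIP − Pplat)/V̇ = (22.8 − 13.7) / 1.0667 = 9.1/1.0667 = 8.531 cmH2O·s/L.
C = Vt/(Pplat − PEEP) = 540.0 / (13.7 − 5) = 540.0/8.7 = 62.069 mL/cmH2O.
τ = R × C = 8.531 × 0.06207 L/cmH2O = 0.5295 s.
Fraction remaining at end-expiration = e^(−Te/τ) = e^(−0.93/0.5295) = 0.1727 → 17.27%.

17.3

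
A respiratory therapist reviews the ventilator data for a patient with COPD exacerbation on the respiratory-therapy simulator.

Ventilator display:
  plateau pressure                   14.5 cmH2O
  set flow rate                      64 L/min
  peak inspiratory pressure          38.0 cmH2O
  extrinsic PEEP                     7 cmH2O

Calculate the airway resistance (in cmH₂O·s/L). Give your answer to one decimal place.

22.0

Flow: 64 L/min ÷ 60 = 1.0667 L/s.
Raw = (PIP − Pplat) / flow = (38.0 − 14.5) / 1.0667 = 23.5 / 1.0667 = 22.031 cmH2O·s/L.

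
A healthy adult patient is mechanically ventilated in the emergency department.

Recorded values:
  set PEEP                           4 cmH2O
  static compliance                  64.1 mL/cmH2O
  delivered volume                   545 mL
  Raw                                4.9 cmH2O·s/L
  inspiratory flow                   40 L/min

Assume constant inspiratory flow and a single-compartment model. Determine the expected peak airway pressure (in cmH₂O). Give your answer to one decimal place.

Flow: 40 L/min ÷ 60 = 0.6667 L/s.
Equation of motion (constant flow): PIP = Vt/C + R·V̇ + PEEP.
PIP = 545/64.1 + 4.9×0.6667 + 4 = 8.502 + 3.267 + 4 = 15.769 cmH2O.

15.8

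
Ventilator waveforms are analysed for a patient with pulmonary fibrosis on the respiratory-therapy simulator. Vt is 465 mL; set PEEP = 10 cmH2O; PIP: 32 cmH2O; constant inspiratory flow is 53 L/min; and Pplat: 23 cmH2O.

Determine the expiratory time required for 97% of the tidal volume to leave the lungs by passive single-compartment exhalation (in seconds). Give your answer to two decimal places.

1.28

Flow: 53 L/min ÷ 60 = 0.8833 L/s.
R = (PIP − Pplat)/V̇ = (32 − 23) / 0.8833 = 9.0/0.8833 = 10.189 cmH2O·s/L.
C = Vt/(Pplat − PEEP) = 465.0 / (23 − 10) = 465.0/13.0 = 35.769 mL/cmH2O.
τ = R × C = 10.189 × 0.03577 L/cmH2O = 0.3645 s.
t = −τ·ln(1 − 0.97) = −0.3645·ln(0.03) = 1.278 s.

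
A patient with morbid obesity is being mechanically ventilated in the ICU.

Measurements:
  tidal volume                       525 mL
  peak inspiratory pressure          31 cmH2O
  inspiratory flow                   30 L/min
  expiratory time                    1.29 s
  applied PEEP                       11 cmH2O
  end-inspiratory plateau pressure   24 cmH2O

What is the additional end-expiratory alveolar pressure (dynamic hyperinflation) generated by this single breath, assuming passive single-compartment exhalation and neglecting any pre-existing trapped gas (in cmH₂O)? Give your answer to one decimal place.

1.3

Flow: 30 L/min ÷ 60 = 0.5 L/s.
R = (PIP − Pplat)/V̇ = (31 − 24) / 0.5 = 7.0/0.5 = 14.0 cmH2O·s/L.
C = Vt/(Pplat − PEEP) = 525.0 / (24 − 11) = 525.0/13.0 = 40.385 mL/cmH2O.
τ = R × C = 14.0 × 0.04039 L/cmH2O = 0.5655 s.
Fraction remaining = e^(−Te/τ) = e^(−1.29/0.5655) = 0.1022; trapped volume = 525.0 × 0.1022 = 53.655 mL.
Additional alveolar pressure from trapping ≈ V_trapped / C = 53.655 / 40.385 = 1.329 cmH2O.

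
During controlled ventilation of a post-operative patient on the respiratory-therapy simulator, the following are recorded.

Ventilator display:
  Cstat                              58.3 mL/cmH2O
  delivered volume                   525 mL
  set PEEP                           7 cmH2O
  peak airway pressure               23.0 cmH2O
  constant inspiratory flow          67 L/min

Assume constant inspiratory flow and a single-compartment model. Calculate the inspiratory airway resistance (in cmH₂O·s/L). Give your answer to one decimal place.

Flow: 67 L/min ÷ 60 = 1.1167 L/s.
Equation of motion (constant flow): PIP = Vt/C + R·V̇ + PEEP.
R·V̇ = PIP − Vt/C − PEEP = 23.0 − 525/58.3 − 7 = 23.0 − 9.005 − 7 = 6.995 cmH2O.
R = 6.995 / 1.1167 = 6.264 cmH2O·s/L.

6.3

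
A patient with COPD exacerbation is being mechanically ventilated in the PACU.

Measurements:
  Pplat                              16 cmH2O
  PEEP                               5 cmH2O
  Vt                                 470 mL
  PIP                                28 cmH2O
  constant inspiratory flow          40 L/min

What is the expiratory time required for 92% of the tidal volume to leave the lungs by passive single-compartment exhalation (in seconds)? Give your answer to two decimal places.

Flow: 40 L/min ÷ 60 = 0.6667 L/s.
R = (PIP − Pplat)/V̇ = (28 − 16) / 0.6667 = 12.0/0.6667 = 17.999 cmH2O·s/L.
C = Vt/(Pplat − PEEP) = 470.0 / (16 − 5) = 470.0/11.0 = 42.727 mL/cmH2O.
τ = R × C = 17.999 × 0.04273 L/cmH2O = 0.7691 s.
t = −τ·ln(1 − 0.92) = −0.7691·ln(0.08) = 1.943 s.

1.94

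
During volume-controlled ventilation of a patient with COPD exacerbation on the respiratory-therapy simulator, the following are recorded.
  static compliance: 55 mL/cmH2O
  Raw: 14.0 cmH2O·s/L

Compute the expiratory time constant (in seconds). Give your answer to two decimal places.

0.77

τ = R × C = 14.0 × 55 mL/cmH2O = 14.0 × 0.055 L/cmH2O = 0.77 s.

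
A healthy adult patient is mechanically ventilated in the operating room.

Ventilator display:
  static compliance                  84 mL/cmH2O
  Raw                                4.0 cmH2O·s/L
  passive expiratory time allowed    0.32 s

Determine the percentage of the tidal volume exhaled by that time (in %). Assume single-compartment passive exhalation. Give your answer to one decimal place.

τ = R × C = 4.0 × 84 mL/cmH2O = 4.0 × 0.084 L/cmH2O = 0.336 s.
Passive exhalation: V(t)/V₀ = e^(−t/τ) = e^(−0.32/0.336) = 0.3858.
Fraction exhaled = 1 − 0.3858 = 0.6142 → 61.42%.

61.4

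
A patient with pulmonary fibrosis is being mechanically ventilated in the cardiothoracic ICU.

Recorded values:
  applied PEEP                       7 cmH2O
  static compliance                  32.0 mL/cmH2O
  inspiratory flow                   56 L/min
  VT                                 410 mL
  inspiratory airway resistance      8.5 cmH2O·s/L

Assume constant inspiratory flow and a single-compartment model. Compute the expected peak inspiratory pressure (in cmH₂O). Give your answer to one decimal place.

27.7

Flow: 56 L/min ÷ 60 = 0.9333 L/s.
Equation of motion (constant flow): PIP = Vt/C + R·V̇ + PEEP.
PIP = 410/32.0 + 8.5×0.9333 + 7 = 12.813 + 7.933 + 7 = 27.746 cmH2O.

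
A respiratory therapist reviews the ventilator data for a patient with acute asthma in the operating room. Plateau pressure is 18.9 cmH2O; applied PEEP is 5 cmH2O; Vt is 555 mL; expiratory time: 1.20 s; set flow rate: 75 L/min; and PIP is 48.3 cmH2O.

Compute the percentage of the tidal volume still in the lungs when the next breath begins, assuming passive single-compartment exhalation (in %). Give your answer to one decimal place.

27.9

Flow: 75 L/min ÷ 60 = 1.25 L/s.
R = (PIP − Pplat)/V̇ = (48.3 − 18.9) / 1.25 = 29.4/1.25 = 23.52 cmH2O·s/L.
C = Vt/(Pplat − PEEP) = 555.0 / (18.9 − 5) = 555.0/13.9 = 39.928 mL/cmH2O.
τ = R × C = 23.52 × 0.03993 L/cmH2O = 0.9392 s.
Fraction remaining at end-expiration = e^(−Te/τ) = e^(−1.20/0.9392) = 0.2787 → 27.87%.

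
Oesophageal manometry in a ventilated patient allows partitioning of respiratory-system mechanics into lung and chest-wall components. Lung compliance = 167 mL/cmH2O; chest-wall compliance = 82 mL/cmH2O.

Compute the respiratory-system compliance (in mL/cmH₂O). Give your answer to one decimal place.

55.0

Lung and chest wall are elastances in series: 1/Crs = 1/CL + 1/Ccw.
1/Crs = 1/167 + 1/82 = 0.01818.
Crs = 55.006 mL/cmH2O.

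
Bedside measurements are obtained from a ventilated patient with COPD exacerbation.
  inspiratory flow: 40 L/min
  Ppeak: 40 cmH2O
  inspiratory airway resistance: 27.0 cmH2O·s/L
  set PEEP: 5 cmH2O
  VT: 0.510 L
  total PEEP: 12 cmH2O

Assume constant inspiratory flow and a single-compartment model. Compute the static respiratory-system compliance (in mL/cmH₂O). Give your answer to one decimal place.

51.0

Flow: 40 L/min ÷ 60 = 0.6667 L/s.
Total PEEP = 12 cmH2O (set 5 + intrinsic 7); this is the baseline alveolar pressure.
Equation of motion (constant flow): PIP = Vt/C + R·V̇ + PEEP.
Vt/C = PIP − R·V̇ − PEEP = 40 − 27.0×0.6667 − 12 = 40 − 18.001 − 12 = 9.999 cmH2O.
C = Vt / 9.999 = 510 / 9.999 = 51.005 mL/cmH2O.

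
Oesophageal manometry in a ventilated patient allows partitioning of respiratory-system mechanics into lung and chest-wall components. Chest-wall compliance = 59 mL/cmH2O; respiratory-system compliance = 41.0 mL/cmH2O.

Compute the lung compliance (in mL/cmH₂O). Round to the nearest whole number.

134

1/CL = 1/Crs − 1/Ccw.
1/CL = 1/41.0 − 1/59 = 0.007441.
CL = 134.39 mL/cmH2O.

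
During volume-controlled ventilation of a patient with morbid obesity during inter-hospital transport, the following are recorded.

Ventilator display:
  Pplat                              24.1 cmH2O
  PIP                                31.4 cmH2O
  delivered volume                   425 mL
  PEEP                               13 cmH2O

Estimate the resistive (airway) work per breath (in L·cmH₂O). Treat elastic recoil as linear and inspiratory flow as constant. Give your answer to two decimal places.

3.10

With constant inspiratory flow the resistive pressure is constant at PIP − Pplat = 31.4 − 24.1 = 7.3 cmH2O, so resistive work = 7.3 × 0.425 = 3.103 L·cmH2O.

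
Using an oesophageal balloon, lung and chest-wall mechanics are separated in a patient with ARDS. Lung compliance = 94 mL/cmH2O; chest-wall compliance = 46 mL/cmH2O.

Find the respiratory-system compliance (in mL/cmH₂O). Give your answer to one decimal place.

30.9

Lung and chest wall are elastances in series: 1/Crs = 1/CL + 1/Ccw.
1/Crs = 1/94 + 1/46 = 0.03238.
Crs = 30.883 mL/cmH2O.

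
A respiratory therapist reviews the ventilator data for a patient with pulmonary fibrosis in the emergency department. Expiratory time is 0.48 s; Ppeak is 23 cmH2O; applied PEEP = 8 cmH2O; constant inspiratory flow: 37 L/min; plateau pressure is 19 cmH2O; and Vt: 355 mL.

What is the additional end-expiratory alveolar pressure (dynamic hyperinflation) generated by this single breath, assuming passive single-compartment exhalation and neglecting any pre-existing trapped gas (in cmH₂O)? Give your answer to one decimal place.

1.1

Flow: 37 L/min ÷ 60 = 0.6167 L/s.
R = (PIP − Pplat)/V̇ = (23 − 19) / 0.6167 = 4.0/0.6167 = 6.486 cmH2O·s/L.
C = Vt/(Pplat − PEEP) = 355.0 / (19 − 8) = 355.0/11.0 = 32.273 mL/cmH2O.
τ = R × C = 6.486 × 0.03227 L/cmH2O = 0.2093 s.
Fraction remaining = e^(−Te/τ) = e^(−0.48/0.2093) = 0.1009; trapped volume = 355.0 × 0.1009 = 35.82 mL.
Additional alveolar pressure from trapping ≈ V_trapped / C = 35.82 / 32.273 = 1.11 cmH2O.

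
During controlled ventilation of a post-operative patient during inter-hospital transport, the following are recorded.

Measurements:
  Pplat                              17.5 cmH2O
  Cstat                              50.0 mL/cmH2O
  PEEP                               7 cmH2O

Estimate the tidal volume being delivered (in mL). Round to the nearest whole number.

525

Vt = Cstat × (Pplat − PEEP) = 50.0 × (17.5 − 7) = 50.0 × 10.5 = 525.0 mL.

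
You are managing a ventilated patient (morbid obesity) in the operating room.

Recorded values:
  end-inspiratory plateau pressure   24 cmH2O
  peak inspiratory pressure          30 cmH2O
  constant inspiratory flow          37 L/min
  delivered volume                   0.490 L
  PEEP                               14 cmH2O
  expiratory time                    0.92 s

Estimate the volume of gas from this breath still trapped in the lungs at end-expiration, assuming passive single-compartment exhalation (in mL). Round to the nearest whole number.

71

Flow: 37 L/min ÷ 60 = 0.6167 L/s.
R = (PIP − Pplat)/V̇ = (30 − 24) / 0.6167 = 6.0/0.6167 = 9.729 cmH2O·s/L.
C = Vt/(Pplat − PEEP) = 490.0 / (24 − 14) = 490.0/10.0 = 49.0 mL/cmH2O.
τ = R × C = 9.729 × 0.049 L/cmH2O = 0.4767 s.
Fraction remaining = e^(−Te/τ) = e^(−0.92/0.4767) = 0.1452.
Trapped volume = 490.0 × 0.1452 = 71.148 mL.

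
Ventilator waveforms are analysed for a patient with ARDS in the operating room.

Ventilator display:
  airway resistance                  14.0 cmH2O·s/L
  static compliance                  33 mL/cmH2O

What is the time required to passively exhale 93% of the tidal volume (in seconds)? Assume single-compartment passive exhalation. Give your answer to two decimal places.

1.23

τ = R × C = 14.0 × 33 mL/cmH2O = 14.0 × 0.033 L/cmH2O = 0.462 s.
Exhaled fraction f = 1 − e^(−t/τ) → t = −τ·ln(1 − f) = −0.462·ln(0.07) = 1.229 s.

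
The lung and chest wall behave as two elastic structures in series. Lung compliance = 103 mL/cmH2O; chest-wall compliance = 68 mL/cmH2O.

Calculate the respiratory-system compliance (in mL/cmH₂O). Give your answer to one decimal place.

Lung and chest wall are elastances in series: 1/Crs = 1/CL + 1/Ccw.
1/Crs = 1/103 + 1/68 = 0.02441.
Crs = 40.967 mL/cmH2O.

41.0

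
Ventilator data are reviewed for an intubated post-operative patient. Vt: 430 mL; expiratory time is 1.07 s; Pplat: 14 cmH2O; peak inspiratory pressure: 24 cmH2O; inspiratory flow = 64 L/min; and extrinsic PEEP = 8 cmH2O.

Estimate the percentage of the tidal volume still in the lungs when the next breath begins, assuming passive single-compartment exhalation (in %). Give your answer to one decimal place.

Flow: 64 L/min ÷ 60 = 1.0667 L/s.
R = (PIP − Pplat)/V̇ = (24 − 14) / 1.0667 = 10.0/1.0667 = 9.375 cmH2O·s/L.
C = Vt/(Pplat − PEEP) = 430.0 / (14 − 8) = 430.0/6.0 = 71.667 mL/cmH2O.
τ = R × C = 9.375 × 0.07167 L/cmH2O = 0.6719 s.
Fraction remaining at end-expiration = e^(−Te/τ) = e^(−1.07/0.6719) = 0.2034 → 20.34%.

20.3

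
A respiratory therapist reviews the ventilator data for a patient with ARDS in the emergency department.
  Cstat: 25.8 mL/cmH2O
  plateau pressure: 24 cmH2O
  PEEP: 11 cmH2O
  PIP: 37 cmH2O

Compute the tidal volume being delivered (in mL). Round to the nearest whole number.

335

Vt = Cstat × (Pplat − PEEP) = 25.8 × (24 − 11) = 25.8 × 13.0 = 335.4 mL.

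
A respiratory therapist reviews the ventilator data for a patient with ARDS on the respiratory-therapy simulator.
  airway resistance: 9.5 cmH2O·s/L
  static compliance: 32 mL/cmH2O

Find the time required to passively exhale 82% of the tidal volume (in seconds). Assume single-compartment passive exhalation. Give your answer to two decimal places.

0.52

τ = R × C = 9.5 × 32 mL/cmH2O = 9.5 × 0.032 L/cmH2O = 0.304 s.
Exhaled fraction f = 1 − e^(−t/τ) → t = −τ·ln(1 − f) = −0.304·ln(0.18) = 0.5213 s.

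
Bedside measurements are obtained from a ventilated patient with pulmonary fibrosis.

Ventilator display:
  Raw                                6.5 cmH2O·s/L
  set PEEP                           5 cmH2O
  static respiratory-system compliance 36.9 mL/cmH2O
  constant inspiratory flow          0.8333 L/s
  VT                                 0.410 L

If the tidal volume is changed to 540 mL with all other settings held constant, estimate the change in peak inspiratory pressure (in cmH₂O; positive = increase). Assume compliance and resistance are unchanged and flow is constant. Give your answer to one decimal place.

3.5

PIP = Vt/C + R·V̇ + PEEP (constant-flow equation of motion).
Only the elastic term changes: ΔPIP = ΔVt / C = (540 − 410) / 36.9 = 3.523 cmH2O.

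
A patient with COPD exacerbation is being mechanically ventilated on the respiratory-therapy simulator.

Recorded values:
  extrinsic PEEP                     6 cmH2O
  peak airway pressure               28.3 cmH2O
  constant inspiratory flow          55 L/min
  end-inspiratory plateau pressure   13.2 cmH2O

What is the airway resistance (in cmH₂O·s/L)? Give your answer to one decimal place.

16.5

Flow: 55 L/min ÷ 60 = 0.9167 L/s.
Raw = (PIP − Pplat) / flow = (28.3 − 13.2) / 0.9167 = 15.1 / 0.9167 = 16.472 cmH2O·s/L.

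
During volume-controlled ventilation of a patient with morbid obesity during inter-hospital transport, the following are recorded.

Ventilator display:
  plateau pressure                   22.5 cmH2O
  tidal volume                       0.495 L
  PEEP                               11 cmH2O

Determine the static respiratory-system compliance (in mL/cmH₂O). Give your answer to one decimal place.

43.0

Cstat = Vt / (Pplat − PEEP) = 495 / (22.5 − 11) = 495 / 11.5 = 43.043 mL/cmH2O.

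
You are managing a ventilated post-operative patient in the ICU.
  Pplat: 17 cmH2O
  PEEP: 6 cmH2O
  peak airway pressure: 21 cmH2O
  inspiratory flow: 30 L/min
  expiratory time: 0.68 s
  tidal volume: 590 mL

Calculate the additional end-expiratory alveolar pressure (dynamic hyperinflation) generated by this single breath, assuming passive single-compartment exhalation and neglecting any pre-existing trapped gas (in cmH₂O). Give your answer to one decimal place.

2.3

Flow: 30 L/min ÷ 60 = 0.5 L/s.
R = (PIP − Pplat)/V̇ = (21 − 17) / 0.5 = 4.0/0.5 = 8.0 cmH2O·s/L.
C = Vt/(Pplat − PEEP) = 590.0 / (17 − 6) = 590.0/11.0 = 53.636 mL/cmH2O.
τ = R × C = 8.0 × 0.05364 L/cmH2O = 0.4291 s.
Fraction remaining = e^(−Te/τ) = e^(−0.68/0.4291) = 0.205; trapped volume = 590.0 × 0.205 = 120.95 mL.
Additional alveolar pressure from trapping ≈ V_trapped / C = 120.95 / 53.636 = 2.255 cmH2O.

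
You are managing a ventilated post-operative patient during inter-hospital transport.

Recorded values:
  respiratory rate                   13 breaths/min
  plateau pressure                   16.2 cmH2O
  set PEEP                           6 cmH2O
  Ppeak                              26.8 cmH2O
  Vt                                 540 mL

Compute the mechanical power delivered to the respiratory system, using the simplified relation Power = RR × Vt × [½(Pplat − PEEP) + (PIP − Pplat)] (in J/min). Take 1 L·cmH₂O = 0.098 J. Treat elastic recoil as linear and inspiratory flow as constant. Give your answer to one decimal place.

Per-breath work = Vt × [½(Pplat−PEEP) + (PIP−Pplat)] = 0.540 × [0.5×10.2 + 10.6] = 0.540 × 15.7 = 8.478 L·cmH2O.
Power = 13 × 8.478 = 110.21 L·cmH2O/min.
× 0.098 J/(L·cmH2O) → 10.801 J/min.

10.8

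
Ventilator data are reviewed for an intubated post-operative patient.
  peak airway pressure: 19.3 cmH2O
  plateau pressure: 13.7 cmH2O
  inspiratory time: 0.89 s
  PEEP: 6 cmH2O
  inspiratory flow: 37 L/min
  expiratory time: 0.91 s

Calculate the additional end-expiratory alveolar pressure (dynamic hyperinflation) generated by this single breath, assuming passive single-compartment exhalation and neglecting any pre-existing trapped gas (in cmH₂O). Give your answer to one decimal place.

Flow: 37 L/min ÷ 60 = 0.6167 L/s.
Vt = flow × Ti = 0.6167 L/s × 0.89 s × 1000 mL/L = 548.86 mL.
R = (PIP − Pplat)/V̇ = (19.3 − 13.7) / 0.6167 = 5.6/0.6167 = 9.081 cmH2O·s/L.
C = Vt/(Pplat − PEEP) = 548.86 / (13.7 − 6) = 548.86/7.7 = 71.281 mL/cmH2O.
τ = R × C = 9.081 × 0.07128 L/cmH2O = 0.6473 s.
Fraction remaining = e^(−Te/τ) = e^(−0.91/0.6473) = 0.2452; trapped volume = 548.86 × 0.2452 = 134.58 mL.
Additional alveolar pressure from trapping ≈ V_trapped / C = 134.58 / 71.281 = 1.888 cmH2O.

1.9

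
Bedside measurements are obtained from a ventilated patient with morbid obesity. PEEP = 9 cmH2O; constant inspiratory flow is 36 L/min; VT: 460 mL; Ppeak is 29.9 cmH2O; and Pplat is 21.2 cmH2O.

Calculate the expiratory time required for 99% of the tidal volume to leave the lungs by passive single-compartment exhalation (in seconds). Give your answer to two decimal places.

2.52

Flow: 36 L/min ÷ 60 = 0.6 L/s.
R = (PIP − Pplat)/V̇ = (29.9 − 21.2) / 0.6 = 8.7/0.6 = 14.5 cmH2O·s/L.
C = Vt/(Pplat − PEEP) = 460.0 / (21.2 − 9) = 460.0/12.2 = 37.705 mL/cmH2O.
τ = R × C = 14.5 × 0.03771 L/cmH2O = 0.5468 s.
t = −τ·ln(1 − 0.99) = −0.5468·ln(0.01) = 2.518 s.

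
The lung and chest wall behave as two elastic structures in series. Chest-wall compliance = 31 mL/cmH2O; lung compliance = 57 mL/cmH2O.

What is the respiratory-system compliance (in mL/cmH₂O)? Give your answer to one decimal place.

Lung and chest wall are elastances in series: 1/Crs = 1/CL + 1/Ccw.
1/Crs = 1/57 + 1/31 = 0.0498.
Crs = 20.08 mL/cmH2O.

20.1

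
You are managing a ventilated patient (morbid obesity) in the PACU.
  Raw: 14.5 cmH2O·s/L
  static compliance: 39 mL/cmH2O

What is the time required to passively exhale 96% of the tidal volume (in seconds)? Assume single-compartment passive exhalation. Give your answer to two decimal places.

1.82

τ = R × C = 14.5 × 39 mL/cmH2O = 14.5 × 0.039 L/cmH2O = 0.5655 s.
Exhaled fraction f = 1 − e^(−t/τ) → t = −τ·ln(1 − f) = −0.5655·ln(0.04) = 1.82 s.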